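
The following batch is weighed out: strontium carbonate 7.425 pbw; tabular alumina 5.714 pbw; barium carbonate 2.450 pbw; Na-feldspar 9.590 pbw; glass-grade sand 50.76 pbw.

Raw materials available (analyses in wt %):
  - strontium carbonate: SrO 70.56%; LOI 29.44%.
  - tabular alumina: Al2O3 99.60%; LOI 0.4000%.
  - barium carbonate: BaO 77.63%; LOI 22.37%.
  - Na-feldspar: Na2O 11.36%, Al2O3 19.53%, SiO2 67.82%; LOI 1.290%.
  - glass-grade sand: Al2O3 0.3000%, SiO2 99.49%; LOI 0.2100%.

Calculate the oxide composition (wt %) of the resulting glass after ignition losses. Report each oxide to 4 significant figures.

Working values are rounded to 4 significant figures as shown; all arithmetic holds full precision at every stage — every reported result takes a single rounding; the derived quantities, which include yield, LOI, net glass mass, the five compositions, the totals, are re-derived in full precision, as they appear in the question or the answer, starting from the weights per 72.95 pbw of glass.
What the batch supplies per oxide:
  Na2O: 9.590·0.1136 = 1.089 pbw
  Al2O3: 5.714·0.9960 + 9.590·0.1953 + 50.76·0.003000 = 7.716 pbw
  SrO: 7.425·0.7056 = 5.239 pbw
  SiO2: 9.590·0.6782 + 50.76·0.9949 = 57.01 pbw
  BaO: 2.450·0.7763 = 1.902 pbw
LOI: 7.425·0.2944 + 5.714·0.004000 + 2.450·0.2237 + 9.590·0.01290 + 50.76·0.002100 = 2.987 pbw
The glass mass, total less LOI, = 75.94 − 2.987 = 72.95 pbw (consistent with Σ oxide mass)
wt % = 100 × oxide mass / glass mass

Glass mass = 72.95 pbw (batch 75.94 − LOI 2.987).
Composition: Na2O 1.493%, Al2O3 10.58%, SrO 7.182%, SiO2 78.14%, BaO 2.607%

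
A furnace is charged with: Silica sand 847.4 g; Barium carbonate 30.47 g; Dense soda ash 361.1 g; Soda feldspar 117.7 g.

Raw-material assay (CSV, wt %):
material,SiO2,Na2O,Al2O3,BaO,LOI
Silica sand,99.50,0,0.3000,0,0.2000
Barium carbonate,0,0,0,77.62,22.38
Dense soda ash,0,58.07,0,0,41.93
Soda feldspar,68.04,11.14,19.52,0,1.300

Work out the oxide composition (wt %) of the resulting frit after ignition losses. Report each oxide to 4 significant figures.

Intermediates are shown, rounded to four significant figures, across the worked steps — exact precision is maintained from start to finish — a single rounding produces every reported number. All derived quantities, including LOI, the four compositions, totals, glass mass, the yield, are rebuilt from the batch weights on 1195 g of glass at exact precision, exactly as shown in the problem or answer text.
Mass of each oxide from the mix:
  SiO2: 847.4·0.9950 + 117.7·0.6804 = 923.2 g
  Na2O: 361.1·0.5807 + 117.7·0.1114 = 222.8 g
  Al2O3: 847.4·0.003000 + 117.7·0.1952 = 25.52 g
  BaO: 30.47·0.7762 = 23.65 g
LOI: 847.4·0.002000 + 30.47·0.2238 + 361.1·0.4193 + 117.7·0.01300 = 161.5 g
Glass mass = batch − LOI = 1357 − 161.5 = 1195 g (the oxide masses sum to this)
oxide / glass × 100 gives the wt %

Glass mass = 1195 g (batch 1357 − LOI 161.5).
Composition: SiO2 77.25%, Na2O 18.64%, Al2O3 2.135%, BaO 1.979%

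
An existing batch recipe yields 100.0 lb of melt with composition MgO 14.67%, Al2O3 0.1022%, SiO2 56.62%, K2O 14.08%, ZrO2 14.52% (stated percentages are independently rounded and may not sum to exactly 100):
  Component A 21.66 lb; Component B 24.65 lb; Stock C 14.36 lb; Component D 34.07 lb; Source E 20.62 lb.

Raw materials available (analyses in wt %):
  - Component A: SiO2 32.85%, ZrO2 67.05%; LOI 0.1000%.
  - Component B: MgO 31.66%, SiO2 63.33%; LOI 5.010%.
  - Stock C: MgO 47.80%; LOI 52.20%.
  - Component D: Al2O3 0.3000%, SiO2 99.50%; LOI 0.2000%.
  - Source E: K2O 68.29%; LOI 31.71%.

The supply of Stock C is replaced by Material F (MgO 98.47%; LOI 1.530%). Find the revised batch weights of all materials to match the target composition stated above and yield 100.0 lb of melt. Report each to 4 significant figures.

Revised batch per 100.0 lb melt:
  Component A: 21.66 lb
  Component B: 24.65 lb
  Material F: 6.973 lb
  Component D: 34.07 lb
  Source E: 20.62 lb
Total batch = 108.0 lb; LOI loss = 7.970 lb

Values along the way are shown with 4-significant-digit rounding alongside each step; the working math maintains full precision throughout. Every reported result undergoes a single rounding; all derived quantities, including LOI, the five compositions, the totals, net glass mass, yield, are recomputed from the batch weights at 100.0 lb of glass in full float precision, precisely as stated by problem or answer.
Oxide-by-oxide targets in 100.0 lb melt:
  MgO: 14.67% × 100.0 = 14.67 lb
  Al2O3: 0.1022% × 100.0 = 0.1022 lb
  SiO2: 56.62% × 100.0 = 56.62 lb
  K2O: 14.08% × 100.0 = 14.08 lb
  ZrO2: 14.52% × 100.0 = 14.52 lb
Sums-versus-targets review with the batch weights as given, under the basis named above (summed amounts equal target values once rounding is allowed for):
  MgO: 24.65·0.3166 + 6.973·0.9847 = 14.67 lb (target 14.67 lb)
  Al2O3: 34.07·0.003000 = 0.1022 lb (target 0.1022 lb)
  SiO2: 21.66·0.3285 + 24.65·0.6333 + 34.07·0.9950 = 56.63 lb (target 56.62 lb)
  K2O: 20.62·0.6829 = 14.08 lb (target 14.08 lb)
  ZrO2: 21.66·0.6705 = 14.52 lb (target 14.52 lb)
Glass-mass bookkeeping: Σ batch − LOI loss = 100.0 lb (summing oxide targets gives 99.99 lb; with the basis standing at 100.0 lb — any gap is answer rounding).
Adding the batch up: Σ batch = 108.0 lb; loss to ignition Σ batch·LOI = 7.970 lb; as yield: glass ÷ batch → 92.62%.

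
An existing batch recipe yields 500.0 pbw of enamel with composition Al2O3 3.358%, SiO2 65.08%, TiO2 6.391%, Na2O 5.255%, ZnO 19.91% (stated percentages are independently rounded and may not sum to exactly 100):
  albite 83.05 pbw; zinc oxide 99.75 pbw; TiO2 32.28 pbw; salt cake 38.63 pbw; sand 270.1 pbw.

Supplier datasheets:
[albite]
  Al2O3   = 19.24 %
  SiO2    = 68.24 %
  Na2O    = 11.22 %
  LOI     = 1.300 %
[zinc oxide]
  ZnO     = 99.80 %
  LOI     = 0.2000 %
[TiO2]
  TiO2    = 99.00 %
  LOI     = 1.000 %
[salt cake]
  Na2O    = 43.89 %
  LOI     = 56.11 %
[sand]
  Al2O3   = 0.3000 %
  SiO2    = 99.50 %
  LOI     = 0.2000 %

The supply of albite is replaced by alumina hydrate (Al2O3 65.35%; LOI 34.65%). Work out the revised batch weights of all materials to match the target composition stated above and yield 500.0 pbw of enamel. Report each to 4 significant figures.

Intermediates appear (rounded to four significant figures) between the steps; every computation carries full float precision all the way through — every reported value is rounded only once; the derived quantities are recomputed from the weighed amounts per 500.0 pbw of glass at full precision (yield, five oxide percentages, ignition loss, totals, glass mass) as they appear in the problem or the answer.
Per-oxide target masses for 500.0 pbw enamel:
  Al2O3: 3.358% × 500.0 = 16.79 pbw
  SiO2: 65.08% × 500.0 = 325.4 pbw
  TiO2: 6.391% × 500.0 = 31.96 pbw
  Na2O: 5.255% × 500.0 = 26.28 pbw
  ZnO: 19.91% × 500.0 = 99.55 pbw
A balance pass over the oxides, using the reported weights, under the basis named above (delivered sums recover each target exact up to rounding of places):
  Al2O3: 24.19·0.6535 + 327.0·0.003000 = 16.79 pbw (target 16.79 pbw)
  SiO2: 327.0·0.9950 = 325.4 pbw (target 325.4 pbw)
  TiO2: 32.28·0.9900 = 31.96 pbw (target 31.96 pbw)
  Na2O: 59.87·0.4389 = 26.28 pbw (target 26.28 pbw)
  ZnO: 99.75·0.9980 = 99.55 pbw (target 99.55 pbw)
The glass-mass cross-check: total charge less LOI = 499.9 pbw (the targets, summed, come to 500.0 pbw; against the stated basis, 500.0 pbw — a pure rounding effect).
Adding the batch up: Σ batch = 543.1 pbw; Σ batch·LOI gives LOI loss = 43.15 pbw; yield, glass over the total, = 92.05%.

Revised batch per 500.0 pbw enamel:
  alumina hydrate: 24.19 pbw
  zinc oxide: 99.75 pbw
  TiO2: 32.28 pbw
  salt cake: 59.87 pbw
  sand: 327.0 pbw
Total batch = 543.1 pbw; LOI loss = 43.15 pbw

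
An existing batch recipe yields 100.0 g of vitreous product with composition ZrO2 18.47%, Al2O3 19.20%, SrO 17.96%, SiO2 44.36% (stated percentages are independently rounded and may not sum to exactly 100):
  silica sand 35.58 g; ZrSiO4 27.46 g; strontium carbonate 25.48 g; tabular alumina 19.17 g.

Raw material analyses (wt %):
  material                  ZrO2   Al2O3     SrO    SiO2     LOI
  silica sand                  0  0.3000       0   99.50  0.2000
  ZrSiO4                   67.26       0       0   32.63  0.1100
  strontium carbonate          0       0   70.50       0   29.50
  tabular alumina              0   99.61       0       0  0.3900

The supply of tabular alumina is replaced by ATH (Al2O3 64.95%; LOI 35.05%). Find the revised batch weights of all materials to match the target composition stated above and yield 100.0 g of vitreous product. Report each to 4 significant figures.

The intermediate values are shown (rounded to four significant digits) in the working. The whole derivation carries exact precision at all times — every reported figure is rounded exactly once — derived quantities are re-derived from the weighed amounts on 100.0 g of glass at exact precision (four oxide percentages, yield, LOI, glass mass, totals) as written in problem or answer.
Oxide-by-oxide targets in 100.0 g vitreous product:
  ZrO2: 18.47% × 100.0 = 18.47 g
  Al2O3: 19.20% × 100.0 = 19.20 g
  SrO: 17.96% × 100.0 = 17.96 g
  SiO2: 44.36% × 100.0 = 44.36 g
Per-oxide balance check working from each reported weight, at the basis given (summed amounts equal target values given rounding of the digits):
  ZrO2: 27.46·0.6726 = 18.47 g (target 18.47 g)
  Al2O3: 35.58·0.003000 + 29.40·0.6495 = 19.20 g (target 19.20 g)
  SrO: 25.48·0.7050 = 17.96 g (target 17.96 g)
  SiO2: 35.58·0.9950 + 27.46·0.3263 = 44.36 g (target 44.36 g)
Consistency of the glass mass: batch Σ − ignition loss = 100.0 g (targets for the oxides total 99.99 g; stated basis 100.0 g — deltas are rounding alone).
Batch grand total — Σ batch = 117.9 g; ignition loss, Σ(batch × LOI) = 17.92 g; yield, glass over the total, = 84.80%.

Revised batch per 100.0 g vitreous product:
  silica sand: 35.58 g
  ZrSiO4: 27.46 g
  strontium carbonate: 25.48 g
  ATH: 29.40 g
Total batch = 117.9 g; LOI loss = 17.92 g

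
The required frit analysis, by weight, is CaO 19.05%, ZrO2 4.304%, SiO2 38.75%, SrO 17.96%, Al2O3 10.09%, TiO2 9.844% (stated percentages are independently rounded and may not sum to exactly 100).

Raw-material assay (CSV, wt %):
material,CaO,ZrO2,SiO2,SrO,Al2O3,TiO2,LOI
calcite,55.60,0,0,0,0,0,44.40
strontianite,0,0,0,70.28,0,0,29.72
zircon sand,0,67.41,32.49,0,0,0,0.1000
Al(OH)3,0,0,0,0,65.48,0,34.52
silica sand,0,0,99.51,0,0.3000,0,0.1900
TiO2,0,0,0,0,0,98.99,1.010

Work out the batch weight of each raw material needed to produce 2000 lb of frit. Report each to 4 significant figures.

Mid-chain values are displayed with 4-significant-digit rounding as written. Full float precision is held at each step — each reported result sees exactly one rounding; derived quantities (the six compositions, the totals, net glass mass, LOI, yield) are re-derived at exact precision starting from the weights for 2000 lb of glass as they appear in the problem or answer text.
Oxide mass targets, per 2000 lb frit:
  CaO: 19.05% × 2000 = 381.0 lb
  ZrO2: 4.304% × 2000 = 86.08 lb
  SiO2: 38.75% × 2000 = 775.0 lb
  SrO: 17.96% × 2000 = 359.2 lb
  Al2O3: 10.09% × 2000 = 201.8 lb
  TiO2: 9.844% × 2000 = 196.9 lb
Balance tally, oxide-wise, given the weights on record, under the basis named above (oxide sums agree with the targets up to rounding of the answer):
  CaO: 685.3·0.5560 = 381.0 lb (target 381.0 lb)
  ZrO2: 127.7·0.6741 = 86.08 lb (target 86.08 lb)
  SiO2: 127.7·0.3249 + 737.1·0.9951 = 775.0 lb (target 775.0 lb)
  SrO: 511.1·0.7028 = 359.2 lb (target 359.2 lb)
  Al2O3: 304.8·0.6548 + 737.1·0.003000 = 201.8 lb (target 201.8 lb)
  TiO2: 198.9·0.9899 = 196.9 lb (target 196.9 lb)
Auditing the glass mass value: Σ batch − LOI loss = 2000 lb (the Σ of target masses is 2000 lb; the stated basis being 2000 lb — deltas are rounding alone).
Batch total: Σ batch = 2565 lb; LOI loss = Σ batch·LOI = 564.9 lb; as yield: glass ÷ batch → 77.97%.

Batch per 2000 lb frit:
  calcite: 685.3 lb
  strontianite: 511.1 lb
  zircon sand: 127.7 lb
  Al(OH)3: 304.8 lb
  silica sand: 737.1 lb
  TiO2: 198.9 lb
Total batch = 2565 lb; LOI loss = 564.9 lb; yield = 77.97%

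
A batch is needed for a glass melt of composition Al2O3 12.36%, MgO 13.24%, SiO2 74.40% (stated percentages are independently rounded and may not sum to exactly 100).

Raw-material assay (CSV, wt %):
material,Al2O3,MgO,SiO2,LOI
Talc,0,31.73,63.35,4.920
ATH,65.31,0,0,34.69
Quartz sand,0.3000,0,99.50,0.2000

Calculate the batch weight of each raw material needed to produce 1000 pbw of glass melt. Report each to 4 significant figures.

All arithmetic holds full precision all the way through; mid-chain values appear rounded to 4 significant digits; each reported number undergoes a single rounding. Derived quantities (totals, the yield, three oxide percentages, glass mass, LOI) are carried from the weighed amounts at 1000 pbw of glass in full precision, as they appear in the problem or answer text.
Target oxide masses per 1000 pbw glass melt:
  Al2O3: 12.36% × 1000 = 123.6 pbw
  MgO: 13.24% × 1000 = 132.4 pbw
  SiO2: 74.40% × 1000 = 744.0 pbw
Balance tally, oxide-wise, working from each reported weight, versus the basis set out (oxide sums agree with the targets given rounding of the digits):
  Al2O3: 187.0·0.6531 + 482.1·0.003000 = 123.6 pbw (target 123.6 pbw)
  MgO: 417.3·0.3173 = 132.4 pbw (target 132.4 pbw)
  SiO2: 417.3·0.6335 + 482.1·0.9950 = 744.0 pbw (target 744.0 pbw)
Auditing the glass mass value: Σ batch − LOI loss = 1000 pbw (per-oxide target masses sum to 1000 pbw; with the basis standing at 1000 pbw — rounding explains the deltas).
Total batch = Σ batch = 1086 pbw; ignition loss, Σ(batch × LOI) = 86.37 pbw; the yield ratio, glass ÷ batch: 92.05%.

Batch per 1000 pbw glass melt:
  Talc: 417.3 pbw
  ATH: 187.0 pbw
  Quartz sand: 482.1 pbw
Total batch = 1086 pbw; LOI loss = 86.37 pbw; yield = 92.05%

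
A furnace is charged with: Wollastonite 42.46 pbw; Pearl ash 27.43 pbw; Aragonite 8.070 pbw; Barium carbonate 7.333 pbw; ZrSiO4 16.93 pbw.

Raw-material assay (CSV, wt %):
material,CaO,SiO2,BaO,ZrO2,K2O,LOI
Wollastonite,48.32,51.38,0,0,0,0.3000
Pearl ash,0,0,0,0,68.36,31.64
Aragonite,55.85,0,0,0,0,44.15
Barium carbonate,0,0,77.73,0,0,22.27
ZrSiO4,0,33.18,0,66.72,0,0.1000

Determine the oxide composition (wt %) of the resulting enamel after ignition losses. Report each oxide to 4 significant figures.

Glass mass = 88.20 pbw (batch 102.2 − LOI 14.02).
Composition: CaO 28.37%, SiO2 31.10%, BaO 6.462%, ZrO2 12.81%, K2O 21.26%

Mid-chain values are printed, with 4-significant-figure rounding, when written out. The working math holds full float precision at all times. Every reported result undergoes a single rounding. All derived quantities (net glass mass, LOI, totals, the five compositions, yield) are recomputed at full float precision from the weighed amounts at 88.20 pbw of glass, as set out in either problem or answer.
Oxide masses out of the charge:
  CaO: 42.46·0.4832 + 8.070·0.5585 = 25.02 pbw
  SiO2: 42.46·0.5138 + 16.93·0.3318 = 27.43 pbw
  BaO: 7.333·0.7773 = 5.700 pbw
  ZrO2: 16.93·0.6672 = 11.30 pbw
  K2O: 27.43·0.6836 = 18.75 pbw
LOI: 42.46·0.003000 + 27.43·0.3164 + 8.070·0.4415 + 7.333·0.2227 + 16.93·0.001000 = 14.02 pbw
Glass mass = batch − LOI = 102.2 − 14.02 = 88.20 pbw (matching Σ of the oxides)
percent by weight: oxide/glass ×100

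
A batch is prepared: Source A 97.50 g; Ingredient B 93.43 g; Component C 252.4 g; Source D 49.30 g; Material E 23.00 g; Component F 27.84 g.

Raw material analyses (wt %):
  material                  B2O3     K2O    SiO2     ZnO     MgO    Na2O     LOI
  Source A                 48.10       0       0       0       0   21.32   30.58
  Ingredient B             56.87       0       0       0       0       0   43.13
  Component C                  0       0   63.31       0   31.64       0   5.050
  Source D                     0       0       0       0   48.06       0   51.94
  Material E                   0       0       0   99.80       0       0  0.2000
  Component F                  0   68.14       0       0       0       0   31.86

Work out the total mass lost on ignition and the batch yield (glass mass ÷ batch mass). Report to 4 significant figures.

LOI loss = 117.4 g; glass = 426.1 g; yield = 78.40%

Each numeric step carries full float precision through the solve. In-progress results are shown (rounded to four significant digits) within the worked lines; each reported value is rounded once only. Derived quantities, which include totals, net glass mass, ignition loss, the six compositions, the yield, are rebuilt at full float precision, precisely as stated by problem or answer, using the weight values for 426.1 g of glass.
Each material's LOI contribution:
  Source A: 97.50 × 0.3058 = 29.82 g
  Ingredient B: 93.43 × 0.4313 = 40.30 g
  Component C: 252.4 × 0.05050 = 12.75 g
  Source D: 49.30 × 0.5194 = 25.61 g
  Material E: 23.00 × 0.002000 = 0.04600 g
  Component F: 27.84 × 0.3186 = 8.870 g
Total LOI = 117.4 g
Glass = batch − LOI = 543.5 − 117.4 = 426.1 g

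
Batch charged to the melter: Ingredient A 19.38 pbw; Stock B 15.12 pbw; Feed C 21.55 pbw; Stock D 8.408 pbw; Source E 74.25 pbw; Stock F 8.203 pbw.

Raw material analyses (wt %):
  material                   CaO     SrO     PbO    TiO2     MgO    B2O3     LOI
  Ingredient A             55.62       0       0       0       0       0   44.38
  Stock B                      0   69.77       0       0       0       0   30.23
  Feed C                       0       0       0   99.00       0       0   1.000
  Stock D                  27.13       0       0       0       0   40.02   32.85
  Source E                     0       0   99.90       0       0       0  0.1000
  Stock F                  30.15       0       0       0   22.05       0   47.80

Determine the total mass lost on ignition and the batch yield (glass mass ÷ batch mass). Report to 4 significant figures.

The intermediate values appear, rounded to 4 significant digits, on the page. All internal work runs at exact precision at all times; a single rounding completes every reported figure. All derived quantities (totals, net glass mass, ignition loss, six oxide percentages, the yield) are rebuilt in exact precision from the weighed amounts on 126.8 pbw of glass as given in either problem or answer.
Material-by-material LOI:
  Ingredient A: 19.38 × 0.4438 = 8.601 pbw
  Stock B: 15.12 × 0.3023 = 4.571 pbw
  Feed C: 21.55 × 0.01000 = 0.2155 pbw
  Stock D: 8.408 × 0.3285 = 2.762 pbw
  Source E: 74.25 × 0.001000 = 0.07425 pbw
  Stock F: 8.203 × 0.4780 = 3.921 pbw
Total LOI = 20.14 pbw
Glass = batch − LOI = 146.9 − 20.14 = 126.8 pbw

LOI loss = 20.14 pbw; glass = 126.8 pbw; yield = 86.29%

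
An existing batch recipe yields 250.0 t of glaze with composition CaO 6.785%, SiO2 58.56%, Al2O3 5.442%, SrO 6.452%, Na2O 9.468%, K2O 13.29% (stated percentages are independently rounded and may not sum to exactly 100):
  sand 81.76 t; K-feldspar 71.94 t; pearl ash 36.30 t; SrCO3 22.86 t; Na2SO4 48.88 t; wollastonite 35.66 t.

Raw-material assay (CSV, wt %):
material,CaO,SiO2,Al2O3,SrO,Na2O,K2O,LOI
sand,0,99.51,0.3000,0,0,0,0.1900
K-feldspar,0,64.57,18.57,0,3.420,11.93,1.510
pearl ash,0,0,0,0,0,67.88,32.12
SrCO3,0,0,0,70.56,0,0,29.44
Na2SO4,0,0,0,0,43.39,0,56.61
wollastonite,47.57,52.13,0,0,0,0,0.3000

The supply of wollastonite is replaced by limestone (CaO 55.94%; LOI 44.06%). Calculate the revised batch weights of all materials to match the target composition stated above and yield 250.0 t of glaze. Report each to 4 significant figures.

Full float precision is carried at every stage; values along the way are displayed with 4-significant-digit rounding alongside each step. Each reported result is rounded exactly once; the derived quantities (the six compositions, yield, net glass mass, the totals, ignition loss) are rebuilt starting from the weights for 250.0 t of glass in full float precision, as written in the question or the answer.
Oxide-by-oxide targets in 250.0 t glaze:
  CaO: 6.785% × 250.0 = 16.96 t
  SiO2: 58.56% × 250.0 = 146.4 t
  Al2O3: 5.442% × 250.0 = 13.60 t
  SrO: 6.452% × 250.0 = 16.13 t
  Na2O: 9.468% × 250.0 = 23.67 t
  K2O: 13.29% × 250.0 = 33.22 t
Checking each oxide sum from the weights as reported, per the basis as stated (every target is met by its sum once rounding is allowed for):
  CaO: 30.32·0.5594 = 16.96 t (target 16.96 t)
  SiO2: 100.6·0.9951 + 71.64·0.6457 = 146.4 t (target 146.4 t)
  Al2O3: 100.6·0.003000 + 71.64·0.1857 = 13.61 t (target 13.60 t)
  SrO: 22.86·0.7056 = 16.13 t (target 16.13 t)
  Na2O: 71.64·0.03420 + 48.91·0.4339 = 23.67 t (target 23.67 t)
  K2O: 71.64·0.1193 + 36.36·0.6788 = 33.23 t (target 33.22 t)
Glass-mass closure: the batch minus its LOI: 250.0 t (summing oxide targets gives 250.0 t; stated basis 250.0 t — rounding explains the deltas).
Summing the batch: Σ batch = 310.7 t; loss to ignition Σ batch·LOI = 60.73 t; the yield ratio, glass ÷ batch: 80.45%.

Revised batch per 250.0 t glaze:
  sand: 100.6 t
  K-feldspar: 71.64 t
  pearl ash: 36.36 t
  SrCO3: 22.86 t
  Na2SO4: 48.91 t
  limestone: 30.32 t
Total batch = 310.7 t; LOI loss = 60.73 t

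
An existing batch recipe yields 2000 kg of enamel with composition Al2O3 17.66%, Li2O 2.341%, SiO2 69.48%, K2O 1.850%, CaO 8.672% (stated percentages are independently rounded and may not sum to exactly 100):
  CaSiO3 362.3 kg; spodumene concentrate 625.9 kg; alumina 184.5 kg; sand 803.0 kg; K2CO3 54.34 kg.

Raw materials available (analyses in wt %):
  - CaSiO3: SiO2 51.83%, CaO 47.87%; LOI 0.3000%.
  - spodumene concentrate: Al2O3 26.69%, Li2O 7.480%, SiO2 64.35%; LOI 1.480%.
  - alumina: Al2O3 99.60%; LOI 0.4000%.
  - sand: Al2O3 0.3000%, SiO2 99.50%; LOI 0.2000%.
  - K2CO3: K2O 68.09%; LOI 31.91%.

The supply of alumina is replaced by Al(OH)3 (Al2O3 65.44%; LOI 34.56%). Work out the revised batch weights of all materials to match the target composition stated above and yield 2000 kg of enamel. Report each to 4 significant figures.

Revised batch per 2000 kg enamel:
  CaSiO3: 362.3 kg
  spodumene concentrate: 625.9 kg
  Al(OH)3: 280.8 kg
  sand: 803.0 kg
  K2CO3: 54.34 kg
Total batch = 2126 kg; LOI loss = 126.3 kg

Working values are shown (rounded to four significant figures) in the printout. All internal work maintains full float precision in all steps — every reported result carries a single rounding — all derived quantities are carried from the batch weights per 2000 kg of glass in exact precision (glass mass, five oxide percentages, ignition loss, totals, yield), as they appear in question or answer.
Oxide mass targets, per 2000 kg enamel:
  Al2O3: 17.66% × 2000 = 353.2 kg
  Li2O: 2.341% × 2000 = 46.82 kg
  SiO2: 69.48% × 2000 = 1390 kg
  K2O: 1.850% × 2000 = 37.00 kg
  CaO: 8.672% × 2000 = 173.4 kg
Oxide-by-oxide audit per the reported batch figures, relative to the basis at hand (target by target, the sums agree given rounding of the digits):
  Al2O3: 625.9·0.2669 + 280.8·0.6544 + 803.0·0.003000 = 353.2 kg (target 353.2 kg)
  Li2O: 625.9·0.07480 = 46.82 kg (target 46.82 kg)
  SiO2: 362.3·0.5183 + 625.9·0.6435 + 803.0·0.9950 = 1390 kg (target 1390 kg)
  K2O: 54.34·0.6809 = 37.00 kg (target 37.00 kg)
  CaO: 362.3·0.4787 = 173.4 kg (target 173.4 kg)
Glass-mass closure: batch total minus LOI = 2000 kg (oxide target masses add up to 2000 kg; basis as stated: 2000 kg — gaps are rounding artifacts).
Whole-batch sum: Σ batch = 2126 kg; ignition loss, Σ(batch × LOI) = 126.3 kg; the yield ratio, glass ÷ batch: 94.06%.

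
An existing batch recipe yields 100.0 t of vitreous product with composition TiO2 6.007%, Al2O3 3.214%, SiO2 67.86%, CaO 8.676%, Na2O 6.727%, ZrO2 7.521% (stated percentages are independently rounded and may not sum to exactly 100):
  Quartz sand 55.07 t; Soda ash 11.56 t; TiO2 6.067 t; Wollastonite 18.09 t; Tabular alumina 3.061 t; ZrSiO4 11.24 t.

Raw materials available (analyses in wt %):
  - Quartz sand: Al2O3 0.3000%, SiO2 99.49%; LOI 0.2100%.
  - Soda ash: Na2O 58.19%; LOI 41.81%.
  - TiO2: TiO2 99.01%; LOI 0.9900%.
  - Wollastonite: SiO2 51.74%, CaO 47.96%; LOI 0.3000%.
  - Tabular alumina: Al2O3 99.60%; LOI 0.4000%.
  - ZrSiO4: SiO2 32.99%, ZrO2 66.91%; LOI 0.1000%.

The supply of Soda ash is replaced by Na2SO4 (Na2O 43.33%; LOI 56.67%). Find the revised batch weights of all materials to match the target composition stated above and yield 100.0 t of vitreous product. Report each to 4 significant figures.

Revised batch per 100.0 t vitreous product:
  Quartz sand: 55.07 t
  Na2SO4: 15.53 t
  TiO2: 6.067 t
  Wollastonite: 18.09 t
  Tabular alumina: 3.061 t
  ZrSiO4: 11.24 t
Total batch = 109.1 t; LOI loss = 9.054 t

Every computation holds full precision in all steps — working values appear, with 4-significant-figure rounding, when written out; every reported number is rounded a single time — all derived quantities are recomputed from the batch weights on 100.0 t of glass at exact precision (the six compositions, glass mass, LOI, the totals, the yield), as they appear in problem or answer.
Per-oxide target masses for 100.0 t vitreous product:
  TiO2: 6.007% × 100.0 = 6.007 t
  Al2O3: 3.214% × 100.0 = 3.214 t
  SiO2: 67.86% × 100.0 = 67.86 t
  CaO: 8.676% × 100.0 = 8.676 t
  Na2O: 6.727% × 100.0 = 6.727 t
  ZrO2: 7.521% × 100.0 = 7.521 t
Mass-balance tally per oxide given the weights on record, versus the basis set out (delivered sums recover each target up to rounding of the answer):
  TiO2: 6.067·0.9901 = 6.007 t (target 6.007 t)
  Al2O3: 55.07·0.003000 + 3.061·0.9960 = 3.214 t (target 3.214 t)
  SiO2: 55.07·0.9949 + 18.09·0.5174 + 11.24·0.3299 = 67.86 t (target 67.86 t)
  CaO: 18.09·0.4796 = 8.676 t (target 8.676 t)
  Na2O: 15.53·0.4333 = 6.729 t (target 6.727 t)
  ZrO2: 11.24·0.6691 = 7.521 t (target 7.521 t)
Consistency of the glass mass: net batch after ignition = 100.0 t (oxide target masses add up to 100.0 t; stated basis 100.0 t — differing by rounding only).
Batch grand total — Σ batch = 109.1 t; ignition loss, Σ(batch × LOI) = 9.054 t; yield: glass divided by total = 91.70%.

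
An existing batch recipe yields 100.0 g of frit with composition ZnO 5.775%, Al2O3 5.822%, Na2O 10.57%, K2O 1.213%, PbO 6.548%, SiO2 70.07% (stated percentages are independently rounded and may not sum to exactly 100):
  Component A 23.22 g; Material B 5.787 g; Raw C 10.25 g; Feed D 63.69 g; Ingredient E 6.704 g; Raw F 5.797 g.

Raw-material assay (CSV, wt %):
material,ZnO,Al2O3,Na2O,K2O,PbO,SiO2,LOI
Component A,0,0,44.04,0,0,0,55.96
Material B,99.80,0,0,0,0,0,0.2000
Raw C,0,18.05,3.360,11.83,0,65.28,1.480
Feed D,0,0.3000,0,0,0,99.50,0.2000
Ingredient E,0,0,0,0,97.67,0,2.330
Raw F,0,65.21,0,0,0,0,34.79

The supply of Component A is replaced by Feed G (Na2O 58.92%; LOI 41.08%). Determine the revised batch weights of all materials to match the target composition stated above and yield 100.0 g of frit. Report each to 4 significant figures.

Every computation maintains full float precision all the way through. Intermediates are displayed (rounded to four significant figures) alongside each step. Each reported number is rounded just once — all derived quantities are carried in full float precision (the totals, LOI, yield, glass mass, the six compositions) from the weighed amounts per 100.0 g of glass, as they appear in question or answer.
Oxide-by-oxide targets in 100.0 g frit:
  ZnO: 5.775% × 100.0 = 5.775 g
  Al2O3: 5.822% × 100.0 = 5.822 g
  Na2O: 10.57% × 100.0 = 10.57 g
  K2O: 1.213% × 100.0 = 1.213 g
  PbO: 6.548% × 100.0 = 6.548 g
  SiO2: 70.07% × 100.0 = 70.07 g
Oxide-by-oxide audit on the weights just shown, for the quoted basis mass (delivered sums recover each target net of answer rounding effects):
  ZnO: 5.787·0.9980 = 5.775 g (target 5.775 g)
  Al2O3: 10.25·0.1805 + 63.69·0.003000 + 5.797·0.6521 = 5.821 g (target 5.822 g)
  Na2O: 17.35·0.5892 + 10.25·0.03360 = 10.57 g (target 10.57 g)
  K2O: 10.25·0.1183 = 1.213 g (target 1.213 g)
  PbO: 6.704·0.9767 = 6.548 g (target 6.548 g)
  SiO2: 10.25·0.6528 + 63.69·0.9950 = 70.06 g (target 70.07 g)
Glass-mass bookkeeping: total charge less LOI = 99.99 g (the targets, summed, come to 100.0 g; the stated basis being 100.0 g — gaps are rounding artifacts).
Batch total: Σ batch = 109.6 g; LOI removed, Σ of batch·LOI: 9.591 g; the yield ratio, glass ÷ batch: 91.25%.

Revised batch per 100.0 g frit:
  Feed G: 17.35 g
  Material B: 5.787 g
  Raw C: 10.25 g
  Feed D: 63.69 g
  Ingredient E: 6.704 g
  Raw F: 5.797 g
Total batch = 109.6 g; LOI loss = 9.591 g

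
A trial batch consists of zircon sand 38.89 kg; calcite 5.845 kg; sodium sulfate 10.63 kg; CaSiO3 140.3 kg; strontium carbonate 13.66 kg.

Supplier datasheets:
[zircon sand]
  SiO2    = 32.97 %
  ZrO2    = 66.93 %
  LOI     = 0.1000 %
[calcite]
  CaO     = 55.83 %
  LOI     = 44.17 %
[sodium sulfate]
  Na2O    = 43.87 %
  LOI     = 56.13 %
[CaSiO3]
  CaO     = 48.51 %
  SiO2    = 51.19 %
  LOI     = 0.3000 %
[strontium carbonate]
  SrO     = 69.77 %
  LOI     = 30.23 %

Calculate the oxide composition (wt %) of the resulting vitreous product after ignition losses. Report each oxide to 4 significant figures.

Glass mass = 196.2 kg (batch 209.3 − LOI 13.14).
Composition: CaO 36.35%, SiO2 43.14%, Na2O 2.377%, ZrO2 13.27%, SrO 4.858%

Intermediates appear rounded to 4 significant figures between the steps; every computation keeps full precision through every step; a single rounding yields each reported number — derived quantities are computed from the weighed amounts on 196.2 kg of glass in full float precision (glass mass, ignition loss, the totals, five oxide percentages, yield), as quoted within the question or the answer.
Oxide-by-oxide delivered mass:
  CaO: 5.845·0.5583 + 140.3·0.4851 = 71.32 kg
  SiO2: 38.89·0.3297 + 140.3·0.5119 = 84.64 kg
  Na2O: 10.63·0.4387 = 4.663 kg
  ZrO2: 38.89·0.6693 = 26.03 kg
  SrO: 13.66·0.6977 = 9.531 kg
LOI: 38.89·0.001000 + 5.845·0.4417 + 10.63·0.5613 + 140.3·0.003000 + 13.66·0.3023 = 13.14 kg
The glass mass, total less LOI, = 209.3 − 13.14 = 196.2 kg (the oxide masses sum to this)
wt %: oxide over glass, times 100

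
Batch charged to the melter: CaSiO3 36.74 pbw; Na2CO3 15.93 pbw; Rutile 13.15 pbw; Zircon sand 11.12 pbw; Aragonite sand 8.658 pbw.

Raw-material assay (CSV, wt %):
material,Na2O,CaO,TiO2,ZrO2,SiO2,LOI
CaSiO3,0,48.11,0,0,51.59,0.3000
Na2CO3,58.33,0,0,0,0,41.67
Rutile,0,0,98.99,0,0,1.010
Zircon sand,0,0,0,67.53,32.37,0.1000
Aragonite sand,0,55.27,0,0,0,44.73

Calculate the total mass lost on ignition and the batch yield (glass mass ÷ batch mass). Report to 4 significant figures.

Rounding to 4 significant figures governs each working value as shown — full float precision is held from start to finish. Exactly one rounding is applied to every reported value. The derived quantities, which include glass mass, the totals, five oxide percentages, ignition loss, the yield, are computed in full float precision, precisely as stated by problem or answer, from the weighed amounts for 74.83 pbw of glass.
Each material's LOI contribution:
  CaSiO3: 36.74 × 0.003000 = 0.1102 pbw
  Na2CO3: 15.93 × 0.4167 = 6.638 pbw
  Rutile: 13.15 × 0.01010 = 0.1328 pbw
  Zircon sand: 11.12 × 0.001000 = 0.01112 pbw
  Aragonite sand: 8.658 × 0.4473 = 3.873 pbw
Total LOI = 10.76 pbw
Glass = batch − LOI = 85.60 − 10.76 = 74.83 pbw

LOI loss = 10.76 pbw; glass = 74.83 pbw; yield = 87.42%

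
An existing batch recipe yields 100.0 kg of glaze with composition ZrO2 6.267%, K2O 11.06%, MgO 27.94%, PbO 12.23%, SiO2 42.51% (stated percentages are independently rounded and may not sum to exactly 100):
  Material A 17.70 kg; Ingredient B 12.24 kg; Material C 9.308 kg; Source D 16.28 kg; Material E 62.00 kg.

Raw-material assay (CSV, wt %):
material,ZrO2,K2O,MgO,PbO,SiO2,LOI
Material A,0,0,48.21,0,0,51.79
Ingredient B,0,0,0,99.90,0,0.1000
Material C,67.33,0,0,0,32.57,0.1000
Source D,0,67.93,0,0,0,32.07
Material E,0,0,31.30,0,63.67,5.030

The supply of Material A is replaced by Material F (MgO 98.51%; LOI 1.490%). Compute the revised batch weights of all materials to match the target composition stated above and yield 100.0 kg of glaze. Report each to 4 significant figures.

The intermediate values are displayed rounded to 4 significant figures at each printed step. Every computation keeps full precision end to end; each reported value sees exactly one rounding. The derived quantities are re-derived in full precision (glass mass, five oxide percentages, LOI, totals, the yield) from the batch weights at 100.0 kg of glass, as written in the problem or the answer.
Target oxide masses per 100.0 kg glaze:
  ZrO2: 6.267% × 100.0 = 6.267 kg
  K2O: 11.06% × 100.0 = 11.06 kg
  MgO: 27.94% × 100.0 = 27.94 kg
  PbO: 12.23% × 100.0 = 12.23 kg
  SiO2: 42.51% × 100.0 = 42.51 kg
Mass-balance tally per oxide on the weights just shown, under the basis named above (summed amounts equal target values net of answer rounding effects):
  ZrO2: 9.308·0.6733 = 6.267 kg (target 6.267 kg)
  K2O: 16.28·0.6793 = 11.06 kg (target 11.06 kg)
  MgO: 8.662·0.9851 + 62.00·0.3130 = 27.94 kg (target 27.94 kg)
  PbO: 12.24·0.9990 = 12.23 kg (target 12.23 kg)
  SiO2: 9.308·0.3257 + 62.00·0.6367 = 42.51 kg (target 42.51 kg)
Glass-mass sanity pass: Σ batch − LOI loss = 100.0 kg (the Σ of target masses is 100.0 kg; against the stated basis, 100.0 kg — rounding explains the deltas).
Batch grand total — Σ batch = 108.5 kg; LOI removed, Σ of batch·LOI: 8.490 kg; yield = glass ÷ total batch = 92.17%.

Revised batch per 100.0 kg glaze:
  Material F: 8.662 kg
  Ingredient B: 12.24 kg
  Material C: 9.308 kg
  Source D: 16.28 kg
  Material E: 62.00 kg
Total batch = 108.5 kg; LOI loss = 8.490 kg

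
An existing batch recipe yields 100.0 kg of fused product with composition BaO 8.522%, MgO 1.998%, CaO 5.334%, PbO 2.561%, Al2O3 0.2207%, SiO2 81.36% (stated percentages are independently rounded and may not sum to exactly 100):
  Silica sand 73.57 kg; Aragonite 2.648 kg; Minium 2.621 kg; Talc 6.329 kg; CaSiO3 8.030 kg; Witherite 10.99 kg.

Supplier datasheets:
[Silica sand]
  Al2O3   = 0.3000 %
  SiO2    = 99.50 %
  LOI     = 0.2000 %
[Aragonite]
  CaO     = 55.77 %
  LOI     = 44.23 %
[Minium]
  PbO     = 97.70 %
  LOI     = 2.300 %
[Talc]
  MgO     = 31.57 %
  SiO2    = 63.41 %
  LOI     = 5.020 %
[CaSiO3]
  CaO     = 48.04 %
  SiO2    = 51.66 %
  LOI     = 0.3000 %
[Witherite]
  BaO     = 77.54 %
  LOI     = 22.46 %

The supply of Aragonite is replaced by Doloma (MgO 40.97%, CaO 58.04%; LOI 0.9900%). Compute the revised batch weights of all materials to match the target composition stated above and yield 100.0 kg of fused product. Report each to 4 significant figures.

Revised batch per 100.0 kg fused product:
  Silica sand: 73.57 kg
  Doloma: 1.097 kg
  Minium: 2.621 kg
  Talc: 4.905 kg
  CaSiO3: 9.778 kg
  Witherite: 10.99 kg
Total batch = 103.0 kg; LOI loss = 2.962 kg

The working math carries full precision from start to finish — in-progress results are displayed rounded to four significant figures as written; a single rounding yields each reported value; the derived quantities, which include the totals, LOI, the six compositions, yield, net glass mass, are carried at exact precision, precisely as stated by the question or the answer, from the weighed amounts at 100.0 kg of glass.
Per-oxide target masses for 100.0 kg fused product:
  BaO: 8.522% × 100.0 = 8.522 kg
  MgO: 1.998% × 100.0 = 1.998 kg
  CaO: 5.334% × 100.0 = 5.334 kg
  PbO: 2.561% × 100.0 = 2.561 kg
  Al2O3: 0.2207% × 100.0 = 0.2207 kg
  SiO2: 81.36% × 100.0 = 81.36 kg
Checking each oxide sum applying the batch weights above, relative to the basis at hand (every target is met by its sum once rounding is allowed for):
  BaO: 10.99·0.7754 = 8.522 kg (target 8.522 kg)
  MgO: 1.097·0.4097 + 4.905·0.3157 = 1.998 kg (target 1.998 kg)
  CaO: 1.097·0.5804 + 9.778·0.4804 = 5.334 kg (target 5.334 kg)
  PbO: 2.621·0.9770 = 2.561 kg (target 2.561 kg)
  Al2O3: 73.57·0.003000 = 0.2207 kg (target 0.2207 kg)
  SiO2: 73.57·0.9950 + 4.905·0.6341 + 9.778·0.5166 = 81.36 kg (target 81.36 kg)
Auditing the glass mass value: whole batch net of LOI = 100.0 kg (per-oxide target masses sum to 100.0 kg; stated basis 100.0 kg — rounding explains the deltas).
Whole-batch sum: Σ batch = 103.0 kg; Σ batch·LOI gives LOI loss = 2.962 kg; as yield: glass ÷ batch → 97.12%.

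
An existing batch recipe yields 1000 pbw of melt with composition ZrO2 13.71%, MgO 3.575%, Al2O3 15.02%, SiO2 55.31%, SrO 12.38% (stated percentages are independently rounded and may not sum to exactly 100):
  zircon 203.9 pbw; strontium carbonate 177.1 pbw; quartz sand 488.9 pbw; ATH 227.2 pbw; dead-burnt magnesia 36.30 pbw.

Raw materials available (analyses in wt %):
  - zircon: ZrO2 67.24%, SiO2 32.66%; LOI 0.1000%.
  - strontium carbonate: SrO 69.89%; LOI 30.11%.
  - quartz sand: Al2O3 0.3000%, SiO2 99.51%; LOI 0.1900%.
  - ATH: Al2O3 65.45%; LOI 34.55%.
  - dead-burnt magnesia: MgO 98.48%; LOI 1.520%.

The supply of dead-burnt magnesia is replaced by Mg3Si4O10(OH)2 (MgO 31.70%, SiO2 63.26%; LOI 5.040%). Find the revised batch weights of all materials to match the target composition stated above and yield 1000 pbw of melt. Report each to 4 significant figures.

Revised batch per 1000 pbw melt:
  zircon: 203.9 pbw
  strontium carbonate: 177.1 pbw
  quartz sand: 417.2 pbw
  ATH: 227.6 pbw
  Mg3Si4O10(OH)2: 112.8 pbw
Total batch = 1139 pbw; LOI loss = 138.6 pbw

All internal work runs at full precision throughout — intermediates are displayed, rounded to four significant digits, on the page; each reported result is rounded exactly once — derived quantities are computed in full float precision (the yield, ignition loss, the totals, five oxide percentages, net glass mass) using the weight values at 1000 pbw of glass as they appear in the question or the answer.
Oxide mass targets, per 1000 pbw melt:
  ZrO2: 13.71% × 1000 = 137.1 pbw
  MgO: 3.575% × 1000 = 35.75 pbw
  Al2O3: 15.02% × 1000 = 150.2 pbw
  SiO2: 55.31% × 1000 = 553.1 pbw
  SrO: 12.38% × 1000 = 123.8 pbw
Sums-versus-targets review from the weights as reported, versus the basis set out (target by target, the sums agree given rounding of the digits):
  ZrO2: 203.9·0.6724 = 137.1 pbw (target 137.1 pbw)
  MgO: 112.8·0.3170 = 35.76 pbw (target 35.75 pbw)
  Al2O3: 417.2·0.003000 + 227.6·0.6545 = 150.2 pbw (target 150.2 pbw)
  SiO2: 203.9·0.3266 + 417.2·0.9951 + 112.8·0.6326 = 553.1 pbw (target 553.1 pbw)
  SrO: 177.1·0.6989 = 123.8 pbw (target 123.8 pbw)
The glass-mass cross-check: the batch minus its LOI: 1000 pbw (targets for the oxides total 1000 pbw; basis as stated: 1000 pbw — differing by rounding only).
Total batch = Σ batch = 1139 pbw; LOI removed, Σ of batch·LOI: 138.6 pbw; glass ÷ batch gives a yield of 87.82%.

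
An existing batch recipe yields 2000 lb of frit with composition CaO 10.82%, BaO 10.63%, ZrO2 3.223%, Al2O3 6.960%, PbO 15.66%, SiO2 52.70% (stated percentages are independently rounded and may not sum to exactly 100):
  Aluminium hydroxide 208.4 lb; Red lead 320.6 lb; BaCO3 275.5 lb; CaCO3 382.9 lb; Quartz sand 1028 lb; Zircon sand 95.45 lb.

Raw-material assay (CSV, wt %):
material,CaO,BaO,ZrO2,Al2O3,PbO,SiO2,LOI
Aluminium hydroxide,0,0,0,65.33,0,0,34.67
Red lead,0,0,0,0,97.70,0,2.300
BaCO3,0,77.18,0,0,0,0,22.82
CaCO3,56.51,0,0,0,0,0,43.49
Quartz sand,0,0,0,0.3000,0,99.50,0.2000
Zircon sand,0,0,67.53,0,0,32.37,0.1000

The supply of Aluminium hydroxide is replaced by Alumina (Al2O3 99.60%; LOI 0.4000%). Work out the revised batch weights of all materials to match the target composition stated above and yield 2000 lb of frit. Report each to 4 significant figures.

All arithmetic runs at exact precision end to end — working values are shown (rounded to 4 significant figures) between the steps. Each reported result receives exactly one rounding; all derived quantities, including LOI, the six compositions, glass mass, yield, the totals, are recomputed using the weight values on 2000 lb of glass in full float precision, precisely as stated by the question or the answer.
Oxide-by-oxide targets in 2000 lb frit:
  CaO: 10.82% × 2000 = 216.4 lb
  BaO: 10.63% × 2000 = 212.6 lb
  ZrO2: 3.223% × 2000 = 64.46 lb
  Al2O3: 6.960% × 2000 = 139.2 lb
  PbO: 15.66% × 2000 = 313.2 lb
  SiO2: 52.70% × 2000 = 1054 lb
Per-oxide balance check given the weights on record, on the stated basis (sums match the target masses up to rounding of the answer):
  CaO: 382.9·0.5651 = 216.4 lb (target 216.4 lb)
  BaO: 275.5·0.7718 = 212.6 lb (target 212.6 lb)
  ZrO2: 95.45·0.6753 = 64.46 lb (target 64.46 lb)
  Al2O3: 136.7·0.9960 + 1028·0.003000 = 139.2 lb (target 139.2 lb)
  PbO: 320.6·0.9770 = 313.2 lb (target 313.2 lb)
  SiO2: 1028·0.9950 + 95.45·0.3237 = 1054 lb (target 1054 lb)
Glass-mass closure: batch Σ − ignition loss = 2000 lb (the targets, summed, come to 2000 lb; the stated basis being 2000 lb — differing by rounding only).
Total batch = Σ batch = 2239 lb; Σ batch·LOI gives LOI loss = 239.5 lb; glass ÷ batch gives a yield of 89.31%.

Revised batch per 2000 lb frit:
  Alumina: 136.7 lb
  Red lead: 320.6 lb
  BaCO3: 275.5 lb
  CaCO3: 382.9 lb
  Quartz sand: 1028 lb
  Zircon sand: 95.45 lb
Total batch = 2239 lb; LOI loss = 239.5 lb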